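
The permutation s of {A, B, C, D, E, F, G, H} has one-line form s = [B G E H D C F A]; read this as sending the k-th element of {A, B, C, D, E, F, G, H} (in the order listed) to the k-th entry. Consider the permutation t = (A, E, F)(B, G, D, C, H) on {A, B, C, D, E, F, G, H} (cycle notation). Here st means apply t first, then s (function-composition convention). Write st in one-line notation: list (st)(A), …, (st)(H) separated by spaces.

(st)(x) = s(t(x)). Computing each image: s(t(A)) = s(E) = D, s(t(B)) = s(G) = F, s(t(C)) = s(H) = A, s(t(D)) = s(C) = E, s(t(E)) = s(F) = C, s(t(F)) = s(A) = B, s(t(G)) = s(D) = H, s(t(H)) = s(B) = G.
Hence st = [D F A E C B H G].

D F A E C B H G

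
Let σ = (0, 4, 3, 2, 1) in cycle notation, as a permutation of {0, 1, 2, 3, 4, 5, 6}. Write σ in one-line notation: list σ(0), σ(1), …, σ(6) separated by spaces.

4 0 1 2 3 5 6

Reading each image from the cycles: 0→4, 1→0, 2→1, 3→2, 4→3, 5→5, 6→6.
So the one-line form is 4 0 1 2 3 5 6.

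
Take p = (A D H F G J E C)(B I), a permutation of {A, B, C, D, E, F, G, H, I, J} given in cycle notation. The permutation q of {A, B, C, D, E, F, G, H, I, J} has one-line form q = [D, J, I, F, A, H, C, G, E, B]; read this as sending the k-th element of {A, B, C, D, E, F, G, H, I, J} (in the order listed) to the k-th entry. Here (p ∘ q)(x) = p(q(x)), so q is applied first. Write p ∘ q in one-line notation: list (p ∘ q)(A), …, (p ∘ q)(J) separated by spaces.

H E B G D F A J C I

Chase each element through q then p: A → D → H; B → J → E; C → I → B; D → F → G; E → A → D; F → H → F; G → C → A; H → G → J; I → E → C; J → B → I.
Collecting the images, p ∘ q = [H E B G D F A J C I].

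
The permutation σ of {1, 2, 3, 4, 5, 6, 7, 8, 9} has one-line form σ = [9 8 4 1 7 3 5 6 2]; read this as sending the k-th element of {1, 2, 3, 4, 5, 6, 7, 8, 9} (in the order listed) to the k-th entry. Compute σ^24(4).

Tracing 4 → 1 → … returns to 4 after 7 steps, so 4 lies in a 7-cycle (1 9 2 8 6 3 4).
On a 7-cycle, σ^7 is the identity, so σ^24 = σ^3 there (24 ≡ 3 mod 7).
Stepping 3 places around the cycle: 4 → 1 → 9 → 2.

2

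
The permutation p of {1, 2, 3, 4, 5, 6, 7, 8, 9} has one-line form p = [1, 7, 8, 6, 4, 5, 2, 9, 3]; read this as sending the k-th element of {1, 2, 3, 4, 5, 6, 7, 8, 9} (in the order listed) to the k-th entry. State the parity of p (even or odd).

In disjoint-cycle form the cycle lengths are 3, 3, 2, 1.
A cycle of length ℓ contributes ℓ−1 transpositions, so p is a product of 2 + 2 + 1 = 5 transpositions — odd.

odd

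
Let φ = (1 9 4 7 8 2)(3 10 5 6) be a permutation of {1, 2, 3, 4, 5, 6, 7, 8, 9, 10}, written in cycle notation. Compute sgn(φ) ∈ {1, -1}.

The cycle lengths are 6, 4.
A cycle of length ℓ contributes ℓ−1 transpositions, so φ is a product of 5 + 3 = 8 transpositions — even.

1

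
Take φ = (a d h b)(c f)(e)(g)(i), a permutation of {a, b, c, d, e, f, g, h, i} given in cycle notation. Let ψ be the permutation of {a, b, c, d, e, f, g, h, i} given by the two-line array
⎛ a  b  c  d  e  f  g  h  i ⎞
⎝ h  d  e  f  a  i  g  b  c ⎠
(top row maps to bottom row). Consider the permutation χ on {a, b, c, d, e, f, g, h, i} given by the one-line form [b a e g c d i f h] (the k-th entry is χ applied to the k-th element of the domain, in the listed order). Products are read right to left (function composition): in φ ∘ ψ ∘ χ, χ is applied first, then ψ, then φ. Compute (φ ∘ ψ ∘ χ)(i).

a

Chase i: χ(i) = h; ψ(h) = b; φ(b) = a. Hence (φ ∘ ψ ∘ χ)(i) = a.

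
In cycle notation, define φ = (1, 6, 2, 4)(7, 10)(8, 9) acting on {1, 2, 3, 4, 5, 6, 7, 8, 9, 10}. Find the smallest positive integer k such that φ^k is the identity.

4

The cycle type of φ is (4, 2, 2, 1, 1).
The order is lcm(4, 2, 2) = 4.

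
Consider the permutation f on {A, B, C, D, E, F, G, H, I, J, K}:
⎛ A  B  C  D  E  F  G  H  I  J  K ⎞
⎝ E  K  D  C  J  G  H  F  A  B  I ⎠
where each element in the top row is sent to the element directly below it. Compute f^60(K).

K

Tracing K → I → … returns to K after 6 steps, so K lies in a 6-cycle (A, E, J, B, K, I).
Since the cycle has length 6, f^60 acts on it the same as f^0 (60 mod 6 = 0).
So f^60(K) = K.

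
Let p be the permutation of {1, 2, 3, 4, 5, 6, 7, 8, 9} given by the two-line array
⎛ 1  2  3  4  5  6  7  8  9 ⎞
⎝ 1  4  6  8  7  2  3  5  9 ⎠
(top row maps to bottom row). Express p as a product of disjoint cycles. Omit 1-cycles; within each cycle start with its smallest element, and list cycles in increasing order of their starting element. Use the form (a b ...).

(2 4 8 5 7 3 6)

From 2: 2 → 4 → 8 → 5 → 7 → 3 → 6 → 2, closing the cycle (2 4 8 5 7 3 6).
Repeating from the next unused element and collecting all non-trivial cycles gives (2 4 8 5 7 3 6).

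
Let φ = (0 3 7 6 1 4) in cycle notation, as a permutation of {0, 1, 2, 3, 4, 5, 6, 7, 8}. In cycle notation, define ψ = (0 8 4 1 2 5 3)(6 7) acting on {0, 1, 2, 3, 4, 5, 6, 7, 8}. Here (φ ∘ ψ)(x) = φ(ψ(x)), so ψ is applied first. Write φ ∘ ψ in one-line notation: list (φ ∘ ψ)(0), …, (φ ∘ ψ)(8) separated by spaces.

For each element, apply ψ then φ: 0 → 8 → 8; 1 → 2 → 2; 2 → 5 → 5; 3 → 0 → 3; 4 → 1 → 4; 5 → 3 → 7; 6 → 7 → 6; 7 → 6 → 1; 8 → 4 → 0.
Collecting the images, φ ∘ ψ = [8 2 5 3 4 7 6 1 0].

8 2 5 3 4 7 6 1 0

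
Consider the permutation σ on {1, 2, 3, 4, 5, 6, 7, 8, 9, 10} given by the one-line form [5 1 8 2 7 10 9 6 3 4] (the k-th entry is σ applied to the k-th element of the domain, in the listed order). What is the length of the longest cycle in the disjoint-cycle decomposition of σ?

10

Decomposing into disjoint cycles gives (1, 5, 7, 9, 3, 8, 6, 10, 4, 2); the longest has length 10.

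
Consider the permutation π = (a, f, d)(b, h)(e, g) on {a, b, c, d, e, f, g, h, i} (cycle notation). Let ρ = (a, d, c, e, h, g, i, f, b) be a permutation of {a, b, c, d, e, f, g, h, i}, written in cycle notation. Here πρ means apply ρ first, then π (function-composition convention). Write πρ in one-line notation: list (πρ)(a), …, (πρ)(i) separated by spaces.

a f g c b h i e d

For each element, apply ρ then π: a → d → a; b → a → f; c → e → g; d → c → c; e → h → b; f → b → h; g → i → i; h → g → e; i → f → d.
So πρ in one-line form is a f g c b h i e d.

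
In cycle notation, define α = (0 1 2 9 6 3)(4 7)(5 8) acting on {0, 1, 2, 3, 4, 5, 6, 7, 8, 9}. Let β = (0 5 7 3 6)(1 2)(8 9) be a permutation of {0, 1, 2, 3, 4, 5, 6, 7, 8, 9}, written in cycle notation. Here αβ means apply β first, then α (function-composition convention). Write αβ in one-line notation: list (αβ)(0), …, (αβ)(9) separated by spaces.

8 9 2 3 7 4 1 0 6 5

(αβ)(x) = α(β(x)). Computing each image: α(β(0)) = α(5) = 8, α(β(1)) = α(2) = 9, α(β(2)) = α(1) = 2, α(β(3)) = α(6) = 3, α(β(4)) = α(4) = 7, α(β(5)) = α(7) = 4, α(β(6)) = α(0) = 1, α(β(7)) = α(3) = 0, α(β(8)) = α(9) = 6, α(β(9)) = α(8) = 5.
Hence αβ = [8 9 2 3 7 4 1 0 6 5].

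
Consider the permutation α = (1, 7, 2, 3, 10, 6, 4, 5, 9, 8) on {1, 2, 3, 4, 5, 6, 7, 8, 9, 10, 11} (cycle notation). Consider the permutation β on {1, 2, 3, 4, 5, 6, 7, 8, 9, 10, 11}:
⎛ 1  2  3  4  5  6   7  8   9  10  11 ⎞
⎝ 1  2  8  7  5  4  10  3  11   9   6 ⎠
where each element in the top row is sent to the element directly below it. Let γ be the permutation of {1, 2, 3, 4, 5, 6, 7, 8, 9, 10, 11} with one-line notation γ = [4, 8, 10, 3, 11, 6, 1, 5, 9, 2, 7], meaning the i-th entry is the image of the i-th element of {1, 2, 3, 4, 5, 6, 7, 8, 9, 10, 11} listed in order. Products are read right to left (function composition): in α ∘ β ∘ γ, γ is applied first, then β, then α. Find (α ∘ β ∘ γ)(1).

Chase 1: γ(1) = 4; β(4) = 7; α(7) = 2. Hence (α ∘ β ∘ γ)(1) = 2.

2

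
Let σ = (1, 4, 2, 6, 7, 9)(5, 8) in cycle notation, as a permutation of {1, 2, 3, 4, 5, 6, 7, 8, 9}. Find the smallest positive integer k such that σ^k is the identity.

The disjoint cycles have lengths 6, 2, 1.
The order of σ is the least common multiple of its cycle lengths: lcm(6, 2) = 6.

6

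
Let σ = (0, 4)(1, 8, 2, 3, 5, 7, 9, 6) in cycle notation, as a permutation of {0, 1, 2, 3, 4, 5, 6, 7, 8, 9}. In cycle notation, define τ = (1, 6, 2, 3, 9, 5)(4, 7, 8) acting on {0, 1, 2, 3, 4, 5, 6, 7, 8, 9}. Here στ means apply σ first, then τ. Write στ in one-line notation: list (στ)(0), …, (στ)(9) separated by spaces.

(στ)(x) = τ(σ(x)). Computing each image: τ(σ(0)) = τ(4) = 7, τ(σ(1)) = τ(8) = 4, τ(σ(2)) = τ(3) = 9, τ(σ(3)) = τ(5) = 1, τ(σ(4)) = τ(0) = 0, τ(σ(5)) = τ(7) = 8, τ(σ(6)) = τ(1) = 6, τ(σ(7)) = τ(9) = 5, τ(σ(8)) = τ(2) = 3, τ(σ(9)) = τ(6) = 2.
Hence στ = [7 4 9 1 0 8 6 5 3 2].

7 4 9 1 0 8 6 5 3 2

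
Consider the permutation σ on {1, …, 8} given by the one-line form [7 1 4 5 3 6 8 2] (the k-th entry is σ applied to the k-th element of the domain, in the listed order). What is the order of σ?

12

The disjoint-cycle form of σ has cycle lengths 4, 3, 1.
Since disjoint cycles commute, ord(σ) = lcm(4, 3) = 12.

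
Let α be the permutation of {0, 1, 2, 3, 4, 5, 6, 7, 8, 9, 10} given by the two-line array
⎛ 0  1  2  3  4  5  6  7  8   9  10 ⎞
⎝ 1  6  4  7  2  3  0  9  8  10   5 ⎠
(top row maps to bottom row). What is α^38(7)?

5

Tracing 7 → 9 → … returns to 7 after 5 steps, so 7 lies in a 5-cycle (3, 7, 9, 10, 5).
Powers repeat with period 5 on this cycle, and 38 mod 5 = 3, so α^38(7) = α^3(7).
Stepping 3 places around the cycle: 7 → 9 → 10 → 5.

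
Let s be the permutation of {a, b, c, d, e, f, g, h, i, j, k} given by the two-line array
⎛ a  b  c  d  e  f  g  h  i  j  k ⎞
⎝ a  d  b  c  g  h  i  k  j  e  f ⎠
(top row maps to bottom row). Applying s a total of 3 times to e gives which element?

j

Tracing e → g → … returns to e after 4 steps, so e lies in a 4-cycle (e, g, i, j).
Stepping 3 places around the cycle: e → g → i → j.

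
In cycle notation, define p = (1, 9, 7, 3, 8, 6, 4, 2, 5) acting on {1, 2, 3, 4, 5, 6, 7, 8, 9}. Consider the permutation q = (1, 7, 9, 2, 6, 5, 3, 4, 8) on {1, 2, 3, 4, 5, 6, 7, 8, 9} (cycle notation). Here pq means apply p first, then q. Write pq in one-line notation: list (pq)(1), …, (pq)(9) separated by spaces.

For each element, apply p then q: 1 → 9 → 2; 2 → 5 → 3; 3 → 8 → 1; 4 → 2 → 6; 5 → 1 → 7; 6 → 4 → 8; 7 → 3 → 4; 8 → 6 → 5; 9 → 7 → 9.
Collecting the images, pq = [2 3 1 6 7 8 4 5 9].

2 3 1 6 7 8 4 5 9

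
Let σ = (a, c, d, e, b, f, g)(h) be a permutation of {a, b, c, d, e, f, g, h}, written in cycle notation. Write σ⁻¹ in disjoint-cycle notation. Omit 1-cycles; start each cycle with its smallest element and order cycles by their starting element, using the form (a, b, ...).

(a, g, f, b, e, d, c)

The inverse reverses each cycle.
After reversing and putting each cycle's least element first, σ⁻¹ = (a, g, f, b, e, d, c).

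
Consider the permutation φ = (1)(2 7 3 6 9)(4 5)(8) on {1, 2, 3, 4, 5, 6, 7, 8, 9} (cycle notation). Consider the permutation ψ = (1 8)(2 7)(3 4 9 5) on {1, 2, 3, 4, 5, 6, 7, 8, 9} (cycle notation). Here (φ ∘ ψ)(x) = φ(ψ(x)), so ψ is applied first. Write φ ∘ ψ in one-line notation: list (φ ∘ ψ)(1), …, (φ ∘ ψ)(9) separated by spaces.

(φ ∘ ψ)(x) = φ(ψ(x)). Computing each image: φ(ψ(1)) = φ(8) = 8, φ(ψ(2)) = φ(7) = 3, φ(ψ(3)) = φ(4) = 5, φ(ψ(4)) = φ(9) = 2, φ(ψ(5)) = φ(3) = 6, φ(ψ(6)) = φ(6) = 9, φ(ψ(7)) = φ(2) = 7, φ(ψ(8)) = φ(1) = 1, φ(ψ(9)) = φ(5) = 4.
Hence φ ∘ ψ = [8 3 5 2 6 9 7 1 4].

8 3 5 2 6 9 7 1 4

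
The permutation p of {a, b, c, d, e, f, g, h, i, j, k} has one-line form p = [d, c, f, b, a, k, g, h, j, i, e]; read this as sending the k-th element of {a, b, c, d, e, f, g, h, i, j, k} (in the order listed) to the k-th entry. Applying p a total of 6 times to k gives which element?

Tracing k → e → … returns to k after 7 steps, so k lies in a 7-cycle (a, d, b, c, f, k, e).
Stepping 6 places around the cycle: k → e → a → d → b → c → f.

f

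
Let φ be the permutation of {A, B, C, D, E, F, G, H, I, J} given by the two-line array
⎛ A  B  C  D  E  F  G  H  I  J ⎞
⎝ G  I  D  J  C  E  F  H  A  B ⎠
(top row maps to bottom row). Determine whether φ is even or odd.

In disjoint-cycle form the cycle lengths are 9, 1.
A cycle is odd iff its length is even; φ has 0 even-length cycles, so sgn(φ) = (−1)^0 and φ is even.

even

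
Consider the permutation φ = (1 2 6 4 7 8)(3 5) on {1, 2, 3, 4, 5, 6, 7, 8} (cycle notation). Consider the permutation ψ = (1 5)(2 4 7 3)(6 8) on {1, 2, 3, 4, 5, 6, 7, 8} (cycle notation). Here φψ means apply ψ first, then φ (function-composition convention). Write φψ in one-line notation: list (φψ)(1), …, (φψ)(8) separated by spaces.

3 7 6 8 2 1 5 4

(φψ)(x) = φ(ψ(x)). Computing each image: φ(ψ(1)) = φ(5) = 3, φ(ψ(2)) = φ(4) = 7, φ(ψ(3)) = φ(2) = 6, φ(ψ(4)) = φ(7) = 8, φ(ψ(5)) = φ(1) = 2, φ(ψ(6)) = φ(8) = 1, φ(ψ(7)) = φ(3) = 5, φ(ψ(8)) = φ(6) = 4.
Hence φψ = [3 7 6 8 2 1 5 4].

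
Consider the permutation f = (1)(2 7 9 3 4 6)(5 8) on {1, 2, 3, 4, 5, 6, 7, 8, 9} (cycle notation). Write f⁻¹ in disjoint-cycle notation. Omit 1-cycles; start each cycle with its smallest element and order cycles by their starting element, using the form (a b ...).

(2 6 4 3 9 7)(5 8)

The inverse reverses each cycle.
Reversing each cycle of f and rotating so the smallest element leads gives (2 6 4 3 9 7)(5 8).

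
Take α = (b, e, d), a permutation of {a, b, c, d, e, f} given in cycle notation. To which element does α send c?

c

c does not appear in any cycle of α, so it is a fixed point: α(c) = c.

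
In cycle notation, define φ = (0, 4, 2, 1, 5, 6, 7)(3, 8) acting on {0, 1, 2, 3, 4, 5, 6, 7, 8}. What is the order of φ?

The cycle type of φ is (7, 2).
Since disjoint cycles commute, ord(φ) = lcm(7, 2) = 14.

14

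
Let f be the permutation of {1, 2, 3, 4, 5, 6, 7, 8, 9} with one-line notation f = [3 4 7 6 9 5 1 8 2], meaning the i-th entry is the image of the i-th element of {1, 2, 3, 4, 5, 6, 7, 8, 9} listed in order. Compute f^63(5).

4

Tracing 5 → 9 → … returns to 5 after 5 steps, so 5 lies in a 5-cycle (2, 4, 6, 5, 9).
Since the cycle has length 5, f^63 acts on it the same as f^3 (63 mod 5 = 3).
Stepping 3 places around the cycle: 5 → 9 → 2 → 4.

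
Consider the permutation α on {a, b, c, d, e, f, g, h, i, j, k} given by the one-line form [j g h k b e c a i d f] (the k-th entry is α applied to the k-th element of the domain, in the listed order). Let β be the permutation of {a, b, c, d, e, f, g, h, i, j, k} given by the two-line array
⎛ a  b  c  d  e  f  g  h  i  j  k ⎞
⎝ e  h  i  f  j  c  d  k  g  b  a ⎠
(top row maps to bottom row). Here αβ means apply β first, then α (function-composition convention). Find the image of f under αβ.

h

First apply β: β(f) = c, then α(c) = h. Thus (αβ)(f) = h.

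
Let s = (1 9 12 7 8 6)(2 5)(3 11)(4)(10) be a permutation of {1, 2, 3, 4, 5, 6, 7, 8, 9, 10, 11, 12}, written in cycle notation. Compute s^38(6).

6 lies in the 6-cycle (1 9 12 7 8 6).
Since the cycle has length 6, s^38 acts on it the same as s^2 (38 mod 6 = 2).
Advancing 2 steps from 6: 6 → 1 → 9.

9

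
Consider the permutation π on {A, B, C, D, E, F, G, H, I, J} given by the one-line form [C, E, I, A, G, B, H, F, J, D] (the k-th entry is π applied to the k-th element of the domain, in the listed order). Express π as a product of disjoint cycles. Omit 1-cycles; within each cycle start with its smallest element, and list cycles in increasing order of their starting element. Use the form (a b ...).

Iterating π from A gives A → C → I → J → D → A; that is the 5-cycle (A C I J D).
Continuing from each remaining unvisited element yields (A C I J D)(B E G H F).

(A C I J D)(B E G H F)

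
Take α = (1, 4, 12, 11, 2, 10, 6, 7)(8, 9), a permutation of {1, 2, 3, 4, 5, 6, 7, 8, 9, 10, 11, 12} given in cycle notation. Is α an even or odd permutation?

even

The cycle lengths are 8, 2, 1, 1.
A cycle is odd iff its length is even; α has 2 even-length cycles, so sgn(α) = (−1)^2 and α is even.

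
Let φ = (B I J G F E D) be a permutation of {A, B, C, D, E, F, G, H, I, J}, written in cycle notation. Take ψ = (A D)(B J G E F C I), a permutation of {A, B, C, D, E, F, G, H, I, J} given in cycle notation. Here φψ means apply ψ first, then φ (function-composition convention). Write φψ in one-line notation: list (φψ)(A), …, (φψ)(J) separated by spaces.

B G J A E C D H I F

Chase each element through ψ then φ: A → D → B; B → J → G; C → I → J; D → A → A; E → F → E; F → C → C; G → E → D; H → H → H; I → B → I; J → G → F.
Collecting the images, φψ = [B G J A E C D H I F].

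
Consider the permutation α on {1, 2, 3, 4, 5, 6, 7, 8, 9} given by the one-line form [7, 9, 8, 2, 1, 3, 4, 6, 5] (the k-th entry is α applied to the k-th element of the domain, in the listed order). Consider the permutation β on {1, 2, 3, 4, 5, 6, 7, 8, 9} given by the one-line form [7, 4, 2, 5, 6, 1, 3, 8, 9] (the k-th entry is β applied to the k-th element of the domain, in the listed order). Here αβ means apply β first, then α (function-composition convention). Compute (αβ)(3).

9

(αβ)(3) = α(β(3)). β(3) = 2, then α(2) = 9. So (αβ)(3) = 9.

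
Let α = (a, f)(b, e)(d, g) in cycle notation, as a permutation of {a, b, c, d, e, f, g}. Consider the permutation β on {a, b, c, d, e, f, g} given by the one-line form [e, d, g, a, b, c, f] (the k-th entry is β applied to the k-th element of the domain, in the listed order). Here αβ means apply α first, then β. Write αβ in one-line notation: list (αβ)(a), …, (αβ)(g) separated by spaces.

(αβ)(x) = β(α(x)). Computing each image: β(α(a)) = β(f) = c, β(α(b)) = β(e) = b, β(α(c)) = β(c) = g, β(α(d)) = β(g) = f, β(α(e)) = β(b) = d, β(α(f)) = β(a) = e, β(α(g)) = β(d) = a.
Hence αβ = [c b g f d e a].

c b g f d e a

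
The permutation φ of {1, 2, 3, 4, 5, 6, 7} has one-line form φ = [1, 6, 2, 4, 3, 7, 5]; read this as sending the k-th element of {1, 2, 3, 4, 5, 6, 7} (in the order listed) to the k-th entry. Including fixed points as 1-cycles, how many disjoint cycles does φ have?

3

The cycle decomposition is (1)(2, 6, 7, 5, 3)(4), which has 3 cycles (counting 1-cycles).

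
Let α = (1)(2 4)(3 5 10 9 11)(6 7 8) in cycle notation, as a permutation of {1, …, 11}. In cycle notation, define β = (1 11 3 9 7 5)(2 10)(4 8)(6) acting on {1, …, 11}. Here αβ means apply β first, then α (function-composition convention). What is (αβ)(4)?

(αβ)(4) = α(β(4)). β(4) = 8, then α(8) = 6. So (αβ)(4) = 6.

6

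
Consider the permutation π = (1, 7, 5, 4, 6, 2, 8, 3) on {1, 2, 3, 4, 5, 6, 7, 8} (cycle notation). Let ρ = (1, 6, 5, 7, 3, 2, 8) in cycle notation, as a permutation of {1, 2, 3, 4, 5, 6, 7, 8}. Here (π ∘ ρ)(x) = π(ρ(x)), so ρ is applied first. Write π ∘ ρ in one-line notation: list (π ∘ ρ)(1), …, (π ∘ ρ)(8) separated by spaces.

2 3 8 6 5 4 1 7

(π ∘ ρ)(x) = π(ρ(x)). Computing each image: π(ρ(1)) = π(6) = 2, π(ρ(2)) = π(8) = 3, π(ρ(3)) = π(2) = 8, π(ρ(4)) = π(4) = 6, π(ρ(5)) = π(7) = 5, π(ρ(6)) = π(5) = 4, π(ρ(7)) = π(3) = 1, π(ρ(8)) = π(1) = 7.
Hence π ∘ ρ = [2 3 8 6 5 4 1 7].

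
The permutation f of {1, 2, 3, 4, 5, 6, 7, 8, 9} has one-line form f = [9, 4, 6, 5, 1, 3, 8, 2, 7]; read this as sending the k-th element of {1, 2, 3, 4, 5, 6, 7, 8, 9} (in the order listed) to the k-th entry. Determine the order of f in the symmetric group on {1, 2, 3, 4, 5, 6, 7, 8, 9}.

Decomposing into disjoint cycles gives cycle lengths 7, 2.
The order is lcm(7, 2) = 14.

14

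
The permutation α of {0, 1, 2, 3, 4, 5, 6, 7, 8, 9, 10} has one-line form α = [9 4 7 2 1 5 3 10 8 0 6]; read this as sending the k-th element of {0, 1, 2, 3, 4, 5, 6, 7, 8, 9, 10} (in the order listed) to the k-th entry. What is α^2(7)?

Tracing 7 → 10 → … returns to 7 after 5 steps, so 7 lies in a 5-cycle (2 7 10 6 3).
Advancing 2 steps from 7: 7 → 10 → 6.

6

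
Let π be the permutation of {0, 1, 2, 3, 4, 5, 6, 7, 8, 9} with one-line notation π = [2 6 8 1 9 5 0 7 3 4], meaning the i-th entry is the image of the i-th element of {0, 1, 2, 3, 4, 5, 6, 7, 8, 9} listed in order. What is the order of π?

6

Decomposing into disjoint cycles gives cycle lengths 6, 2, 1, 1.
Since disjoint cycles commute, ord(π) = lcm(6, 2) = 6.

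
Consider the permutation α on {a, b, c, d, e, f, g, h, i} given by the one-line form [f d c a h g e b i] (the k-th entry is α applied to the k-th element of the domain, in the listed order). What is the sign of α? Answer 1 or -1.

In disjoint-cycle form the cycle lengths are 7, 1, 1.
A cycle is odd iff its length is even; α has 0 even-length cycles, so sgn(α) = (−1)^0 and α is even.

1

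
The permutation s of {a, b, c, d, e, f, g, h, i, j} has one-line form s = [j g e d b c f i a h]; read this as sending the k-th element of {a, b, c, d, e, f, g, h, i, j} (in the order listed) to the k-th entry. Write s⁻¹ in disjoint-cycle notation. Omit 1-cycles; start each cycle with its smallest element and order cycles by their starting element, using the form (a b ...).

(a i h j)(b e c f g)

First write s in disjoint cycles: (a j h i)(b g f c e).
The inverse reverses every cycle; in canonical form, s⁻¹ = (a i h j)(b e c f g).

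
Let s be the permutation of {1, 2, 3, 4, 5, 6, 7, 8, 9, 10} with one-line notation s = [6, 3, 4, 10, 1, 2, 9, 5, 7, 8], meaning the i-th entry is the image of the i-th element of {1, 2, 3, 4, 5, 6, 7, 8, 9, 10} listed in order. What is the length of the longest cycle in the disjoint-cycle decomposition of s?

Decomposing into disjoint cycles gives (1, 6, 2, 3, 4, 10, 8, 5)(7, 9); the longest has length 8.

8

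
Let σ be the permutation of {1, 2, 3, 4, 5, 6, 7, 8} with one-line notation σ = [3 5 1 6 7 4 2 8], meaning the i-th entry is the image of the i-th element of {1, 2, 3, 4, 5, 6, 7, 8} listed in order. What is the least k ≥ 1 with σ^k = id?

6

Writing σ as disjoint cycles, the cycle lengths are 3, 2, 2, 1.
Since disjoint cycles commute, ord(σ) = lcm(3, 2, 2) = 6.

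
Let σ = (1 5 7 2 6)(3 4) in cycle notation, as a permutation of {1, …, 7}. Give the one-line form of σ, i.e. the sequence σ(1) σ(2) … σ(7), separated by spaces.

Each element maps to the next entry in its cycle (wrapping to the front): 1→5, 2→6, 3→4, 4→3, 5→7, 6→1, 7→2.
So the one-line form is 5 6 4 3 7 1 2.

5 6 4 3 7 1 2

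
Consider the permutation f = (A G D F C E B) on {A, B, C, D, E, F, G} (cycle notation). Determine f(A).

G

In the cycle (A G D F C E B), A is followed by G, so f(A) = G.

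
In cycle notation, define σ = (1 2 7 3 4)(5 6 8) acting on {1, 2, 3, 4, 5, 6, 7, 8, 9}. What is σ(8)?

5

Within (5 6 8), 8 ↦ 5.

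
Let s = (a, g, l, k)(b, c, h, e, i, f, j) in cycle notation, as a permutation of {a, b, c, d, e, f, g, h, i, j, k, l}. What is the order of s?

28

The cycle type of s is (7, 4, 1).
The order is lcm(7, 4) = 28.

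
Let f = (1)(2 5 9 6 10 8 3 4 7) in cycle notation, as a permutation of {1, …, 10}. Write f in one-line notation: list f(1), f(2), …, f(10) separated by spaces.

Image by image: 1↦1, 2↦5, 3↦4, 4↦7, 5↦9, 6↦10, 7↦2, 8↦3, 9↦6, 10↦8.
So the one-line form is 1 5 4 7 9 10 2 3 6 8.

1 5 4 7 9 10 2 3 6 8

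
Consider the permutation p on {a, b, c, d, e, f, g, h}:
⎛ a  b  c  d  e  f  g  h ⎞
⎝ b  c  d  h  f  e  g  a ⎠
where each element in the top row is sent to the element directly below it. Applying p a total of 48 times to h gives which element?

Tracing h → a → … returns to h after 5 steps, so h lies in a 5-cycle (a, b, c, d, h).
Powers repeat with period 5 on this cycle, and 48 mod 5 = 3, so p^48(h) = p^3(h).
Stepping 3 places around the cycle: h → a → b → c.

c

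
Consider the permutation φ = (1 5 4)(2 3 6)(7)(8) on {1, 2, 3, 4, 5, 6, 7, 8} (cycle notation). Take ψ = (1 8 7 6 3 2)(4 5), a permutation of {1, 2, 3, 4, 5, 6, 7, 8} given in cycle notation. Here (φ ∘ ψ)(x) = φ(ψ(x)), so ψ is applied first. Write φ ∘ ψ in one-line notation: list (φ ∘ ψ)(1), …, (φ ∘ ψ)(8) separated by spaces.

(φ ∘ ψ)(x) = φ(ψ(x)). Computing each image: φ(ψ(1)) = φ(8) = 8, φ(ψ(2)) = φ(1) = 5, φ(ψ(3)) = φ(2) = 3, φ(ψ(4)) = φ(5) = 4, φ(ψ(5)) = φ(4) = 1, φ(ψ(6)) = φ(3) = 6, φ(ψ(7)) = φ(6) = 2, φ(ψ(8)) = φ(7) = 7.
Hence φ ∘ ψ = [8 5 3 4 1 6 2 7].

8 5 3 4 1 6 2 7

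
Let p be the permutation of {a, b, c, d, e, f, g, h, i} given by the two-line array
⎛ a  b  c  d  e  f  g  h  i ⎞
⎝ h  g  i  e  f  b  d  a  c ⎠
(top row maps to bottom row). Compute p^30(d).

Tracing d → e → … returns to d after 5 steps, so d lies in a 5-cycle (b g d e f).
Powers repeat with period 5 on this cycle, and 30 mod 5 = 0, so p^30(d) = p^0(d).
So p^30(d) = d.

d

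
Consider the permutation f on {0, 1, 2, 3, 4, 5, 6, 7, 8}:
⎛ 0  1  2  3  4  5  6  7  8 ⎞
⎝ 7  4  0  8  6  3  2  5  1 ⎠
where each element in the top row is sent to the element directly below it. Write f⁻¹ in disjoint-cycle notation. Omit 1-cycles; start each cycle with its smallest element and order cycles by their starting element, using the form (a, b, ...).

(0, 2, 6, 4, 1, 8, 3, 5, 7)

First write f in disjoint cycles: (0, 7, 5, 3, 8, 1, 4, 6, 2).
The inverse reverses every cycle; in canonical form, f⁻¹ = (0, 2, 6, 4, 1, 8, 3, 5, 7).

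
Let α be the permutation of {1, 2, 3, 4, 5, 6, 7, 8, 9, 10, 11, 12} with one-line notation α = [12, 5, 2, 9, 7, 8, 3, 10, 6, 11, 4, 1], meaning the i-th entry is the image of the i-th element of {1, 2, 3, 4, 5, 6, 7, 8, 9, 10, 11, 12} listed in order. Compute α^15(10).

Tracing 10 → 11 → … returns to 10 after 6 steps, so 10 lies in a 6-cycle (4, 9, 6, 8, 10, 11).
On a 6-cycle, α^6 is the identity, so α^15 = α^3 there (15 ≡ 3 mod 6).
Stepping 3 places around the cycle: 10 → 11 → 4 → 9.

9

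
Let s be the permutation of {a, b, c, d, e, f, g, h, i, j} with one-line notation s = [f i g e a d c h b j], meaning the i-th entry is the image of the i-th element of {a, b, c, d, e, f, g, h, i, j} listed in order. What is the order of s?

4

Decomposing into disjoint cycles gives cycle lengths 4, 2, 2, 1, 1.
The order is lcm(4, 2, 2) = 4.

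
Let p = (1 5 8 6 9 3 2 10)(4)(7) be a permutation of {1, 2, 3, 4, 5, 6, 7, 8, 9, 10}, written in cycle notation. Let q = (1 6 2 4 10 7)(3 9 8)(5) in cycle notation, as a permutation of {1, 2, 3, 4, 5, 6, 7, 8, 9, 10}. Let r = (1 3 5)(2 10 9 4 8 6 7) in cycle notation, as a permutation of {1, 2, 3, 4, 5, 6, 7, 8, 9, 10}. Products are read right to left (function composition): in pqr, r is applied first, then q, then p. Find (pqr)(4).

Apply the permutations in order: r(4) = 8, then q(8) = 3, then p(3) = 2. So (pqr)(4) = 2.

2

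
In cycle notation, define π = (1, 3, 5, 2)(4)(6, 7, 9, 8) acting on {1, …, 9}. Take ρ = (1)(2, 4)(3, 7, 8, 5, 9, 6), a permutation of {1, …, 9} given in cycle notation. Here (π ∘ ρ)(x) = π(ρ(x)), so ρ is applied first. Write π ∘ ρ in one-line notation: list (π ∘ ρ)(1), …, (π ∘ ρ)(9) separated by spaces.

3 4 9 1 8 5 6 2 7

(π ∘ ρ)(x) = π(ρ(x)). Computing each image: π(ρ(1)) = π(1) = 3, π(ρ(2)) = π(4) = 4, π(ρ(3)) = π(7) = 9, π(ρ(4)) = π(2) = 1, π(ρ(5)) = π(9) = 8, π(ρ(6)) = π(3) = 5, π(ρ(7)) = π(8) = 6, π(ρ(8)) = π(5) = 2, π(ρ(9)) = π(6) = 7.
Hence π ∘ ρ = [3 4 9 1 8 5 6 2 7].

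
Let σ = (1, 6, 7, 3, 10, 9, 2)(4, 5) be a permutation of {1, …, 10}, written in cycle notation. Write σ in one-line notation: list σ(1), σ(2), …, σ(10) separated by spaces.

Each element maps to the next entry in its cycle (wrapping to the front): 1→6, 2→1, 3→10, 4→5, 5→4, 6→7, 7→3, 8→8, 9→2, 10→9.
Listing these in domain order gives 6 1 10 5 4 7 3 8 2 9.

6 1 10 5 4 7 3 8 2 9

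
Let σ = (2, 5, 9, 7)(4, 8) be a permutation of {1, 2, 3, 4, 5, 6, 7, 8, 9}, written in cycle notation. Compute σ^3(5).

5 lies in the 4-cycle (2, 5, 9, 7).
Stepping 3 places around the cycle: 5 → 9 → 7 → 2.

2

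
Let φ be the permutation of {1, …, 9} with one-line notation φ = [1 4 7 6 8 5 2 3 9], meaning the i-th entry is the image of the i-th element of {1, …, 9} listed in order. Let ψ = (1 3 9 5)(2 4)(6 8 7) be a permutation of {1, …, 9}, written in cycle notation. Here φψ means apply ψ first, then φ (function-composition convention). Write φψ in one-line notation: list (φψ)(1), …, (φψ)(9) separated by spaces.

Chase each element through ψ then φ: 1 → 3 → 7; 2 → 4 → 6; 3 → 9 → 9; 4 → 2 → 4; 5 → 1 → 1; 6 → 8 → 3; 7 → 6 → 5; 8 → 7 → 2; 9 → 5 → 8.
Collecting the images, φψ = [7 6 9 4 1 3 5 2 8].

7 6 9 4 1 3 5 2 8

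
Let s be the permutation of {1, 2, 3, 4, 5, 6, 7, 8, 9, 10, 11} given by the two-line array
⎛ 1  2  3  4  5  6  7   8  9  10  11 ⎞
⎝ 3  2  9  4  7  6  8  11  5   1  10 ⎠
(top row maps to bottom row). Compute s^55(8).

7

Tracing 8 → 11 → … returns to 8 after 8 steps, so 8 lies in an 8-cycle (1, 3, 9, 5, 7, 8, 11, 10).
Since the cycle has length 8, s^55 acts on it the same as s^7 (55 mod 8 = 7).
Stepping 7 places around the cycle: 8 → 11 → 10 → 1 → 3 → 9 → 5 → 7.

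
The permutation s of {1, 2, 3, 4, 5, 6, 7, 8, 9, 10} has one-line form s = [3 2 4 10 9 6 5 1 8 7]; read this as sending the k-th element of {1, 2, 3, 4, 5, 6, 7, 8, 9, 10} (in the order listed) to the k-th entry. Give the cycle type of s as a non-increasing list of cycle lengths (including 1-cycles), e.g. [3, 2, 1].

[8, 1, 1]

The disjoint cycles are (1, 3, 4, 10, 7, 5, 9, 8)(2)(6), with lengths 8, 1, 1 in non-increasing order.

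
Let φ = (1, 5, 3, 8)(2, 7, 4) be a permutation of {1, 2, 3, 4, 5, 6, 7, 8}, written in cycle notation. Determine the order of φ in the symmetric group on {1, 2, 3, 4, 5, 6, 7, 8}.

The disjoint cycles have lengths 4, 3, 1.
Since disjoint cycles commute, ord(φ) = lcm(4, 3) = 12.

12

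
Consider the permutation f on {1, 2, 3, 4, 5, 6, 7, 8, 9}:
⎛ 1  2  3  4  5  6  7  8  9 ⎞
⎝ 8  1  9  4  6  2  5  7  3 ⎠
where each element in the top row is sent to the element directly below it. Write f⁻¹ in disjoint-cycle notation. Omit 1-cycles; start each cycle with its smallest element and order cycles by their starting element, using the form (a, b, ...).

The cycle decomposition of f is (1, 8, 7, 5, 6, 2)(3, 9).
The inverse reverses every cycle; in canonical form, f⁻¹ = (1, 2, 6, 5, 7, 8)(3, 9).

(1, 2, 6, 5, 7, 8)(3, 9)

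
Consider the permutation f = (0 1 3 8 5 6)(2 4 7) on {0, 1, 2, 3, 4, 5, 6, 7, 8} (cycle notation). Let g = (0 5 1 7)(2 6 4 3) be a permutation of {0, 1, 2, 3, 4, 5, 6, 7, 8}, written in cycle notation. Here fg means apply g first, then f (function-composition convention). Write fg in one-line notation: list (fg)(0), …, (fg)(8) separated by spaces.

6 2 0 4 8 3 7 1 5

(fg)(x) = f(g(x)). Computing each image: f(g(0)) = f(5) = 6, f(g(1)) = f(7) = 2, f(g(2)) = f(6) = 0, f(g(3)) = f(2) = 4, f(g(4)) = f(3) = 8, f(g(5)) = f(1) = 3, f(g(6)) = f(4) = 7, f(g(7)) = f(0) = 1, f(g(8)) = f(8) = 5.
Hence fg = [6 2 0 4 8 3 7 1 5].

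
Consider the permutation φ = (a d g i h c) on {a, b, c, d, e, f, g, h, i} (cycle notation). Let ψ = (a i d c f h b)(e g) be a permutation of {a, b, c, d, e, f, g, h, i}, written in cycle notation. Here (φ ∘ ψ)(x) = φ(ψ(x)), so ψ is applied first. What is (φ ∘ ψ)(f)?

First apply ψ: ψ(f) = h, then φ(h) = c. Thus (φ ∘ ψ)(f) = c.

c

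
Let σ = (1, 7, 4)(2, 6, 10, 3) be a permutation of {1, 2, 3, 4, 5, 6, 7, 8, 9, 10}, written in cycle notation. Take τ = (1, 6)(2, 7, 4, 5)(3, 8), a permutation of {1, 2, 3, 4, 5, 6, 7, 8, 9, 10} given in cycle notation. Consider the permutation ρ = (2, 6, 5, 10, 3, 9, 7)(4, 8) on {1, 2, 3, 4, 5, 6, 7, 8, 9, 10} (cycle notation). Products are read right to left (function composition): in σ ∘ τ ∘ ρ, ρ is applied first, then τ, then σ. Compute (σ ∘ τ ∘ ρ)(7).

Apply the permutations in order: ρ(7) = 2, then τ(2) = 7, then σ(7) = 4. So (σ ∘ τ ∘ ρ)(7) = 4.

4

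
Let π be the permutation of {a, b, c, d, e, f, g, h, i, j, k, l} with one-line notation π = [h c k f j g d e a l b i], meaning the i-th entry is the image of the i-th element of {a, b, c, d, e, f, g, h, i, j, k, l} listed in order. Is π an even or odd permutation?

odd

In disjoint-cycle form the cycle lengths are 6, 3, 3.
A cycle of length ℓ contributes ℓ−1 transpositions, so π is a product of 5 + 2 + 2 = 9 transpositions — odd.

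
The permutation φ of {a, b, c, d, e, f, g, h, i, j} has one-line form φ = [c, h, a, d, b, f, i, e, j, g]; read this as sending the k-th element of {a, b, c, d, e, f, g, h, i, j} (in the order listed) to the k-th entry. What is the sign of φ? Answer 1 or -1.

-1

In disjoint-cycle form the cycle lengths are 3, 3, 2, 1, 1.
A cycle of length ℓ contributes ℓ−1 transpositions, so φ is a product of 2 + 2 + 1 = 5 transpositions — odd.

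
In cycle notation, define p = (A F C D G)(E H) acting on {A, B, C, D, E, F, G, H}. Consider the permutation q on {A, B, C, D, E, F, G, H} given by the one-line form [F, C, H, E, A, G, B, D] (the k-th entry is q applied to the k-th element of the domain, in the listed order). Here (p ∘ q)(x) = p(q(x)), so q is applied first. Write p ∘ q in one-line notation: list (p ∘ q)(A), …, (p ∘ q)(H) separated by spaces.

(p ∘ q)(x) = p(q(x)). Computing each image: p(q(A)) = p(F) = C, p(q(B)) = p(C) = D, p(q(C)) = p(H) = E, p(q(D)) = p(E) = H, p(q(E)) = p(A) = F, p(q(F)) = p(G) = A, p(q(G)) = p(B) = B, p(q(H)) = p(D) = G.
Hence p ∘ q = [C D E H F A B G].

C D E H F A B G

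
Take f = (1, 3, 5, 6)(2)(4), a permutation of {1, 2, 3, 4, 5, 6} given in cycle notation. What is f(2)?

The 1-cycle (2) fixes 2, so f(2) = 2.

2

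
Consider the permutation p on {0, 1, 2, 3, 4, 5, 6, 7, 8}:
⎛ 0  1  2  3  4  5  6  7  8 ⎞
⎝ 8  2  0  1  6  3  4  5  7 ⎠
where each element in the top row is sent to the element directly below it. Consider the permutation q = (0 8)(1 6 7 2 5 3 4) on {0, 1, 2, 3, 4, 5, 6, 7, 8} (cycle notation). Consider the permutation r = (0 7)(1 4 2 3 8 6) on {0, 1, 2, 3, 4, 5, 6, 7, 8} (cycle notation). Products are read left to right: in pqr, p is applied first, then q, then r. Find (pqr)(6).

4

(pqr)(6) = r(q(p(6))). p(6) = 4, then q(4) = 1, then r(1) = 4, so the result is 4.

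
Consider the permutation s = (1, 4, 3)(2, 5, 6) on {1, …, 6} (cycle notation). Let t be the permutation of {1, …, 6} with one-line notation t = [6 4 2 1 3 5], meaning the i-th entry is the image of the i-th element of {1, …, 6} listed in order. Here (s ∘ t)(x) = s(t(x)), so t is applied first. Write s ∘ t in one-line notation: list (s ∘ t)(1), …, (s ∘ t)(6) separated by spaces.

(s ∘ t)(x) = s(t(x)). Computing each image: s(t(1)) = s(6) = 2, s(t(2)) = s(4) = 3, s(t(3)) = s(2) = 5, s(t(4)) = s(1) = 4, s(t(5)) = s(3) = 1, s(t(6)) = s(5) = 6.
Hence s ∘ t = [2 3 5 4 1 6].

2 3 5 4 1 6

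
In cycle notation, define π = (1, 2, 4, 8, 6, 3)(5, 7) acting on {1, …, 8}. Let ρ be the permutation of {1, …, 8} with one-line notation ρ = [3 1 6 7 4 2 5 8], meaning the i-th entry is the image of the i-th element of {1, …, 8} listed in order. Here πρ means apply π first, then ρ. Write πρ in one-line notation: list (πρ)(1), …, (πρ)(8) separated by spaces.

1 7 3 8 5 6 4 2

For each element, apply π then ρ: 1 → 2 → 1; 2 → 4 → 7; 3 → 1 → 3; 4 → 8 → 8; 5 → 7 → 5; 6 → 3 → 6; 7 → 5 → 4; 8 → 6 → 2.
Collecting the images, πρ = [1 7 3 8 5 6 4 2].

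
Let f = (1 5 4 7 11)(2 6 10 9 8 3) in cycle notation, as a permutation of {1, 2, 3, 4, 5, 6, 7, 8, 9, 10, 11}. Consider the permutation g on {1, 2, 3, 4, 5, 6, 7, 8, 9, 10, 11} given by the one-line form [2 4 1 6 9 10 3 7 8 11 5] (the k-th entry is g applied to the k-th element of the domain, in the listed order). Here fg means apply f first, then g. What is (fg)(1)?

9

(fg)(1) = g(f(1)). f(1) = 5, then g(5) = 9. So (fg)(1) = 9.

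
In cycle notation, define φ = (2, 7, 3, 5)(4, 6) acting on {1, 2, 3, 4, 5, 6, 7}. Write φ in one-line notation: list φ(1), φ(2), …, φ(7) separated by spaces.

Each element maps to the next entry in its cycle (wrapping to the front): 1↦1, 2↦7, 3↦5, 4↦6, 5↦2, 6↦4, 7↦3.
Listing these in domain order gives 1 7 5 6 2 4 3.

1 7 5 6 2 4 3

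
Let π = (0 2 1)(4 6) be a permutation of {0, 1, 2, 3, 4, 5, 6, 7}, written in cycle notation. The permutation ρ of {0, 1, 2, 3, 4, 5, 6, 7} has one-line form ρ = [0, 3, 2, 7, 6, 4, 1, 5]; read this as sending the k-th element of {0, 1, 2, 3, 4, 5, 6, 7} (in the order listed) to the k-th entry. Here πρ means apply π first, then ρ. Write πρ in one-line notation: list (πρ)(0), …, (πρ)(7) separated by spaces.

2 0 3 7 1 4 6 5

Chase each element through π then ρ: 0 → 2 → 2; 1 → 0 → 0; 2 → 1 → 3; 3 → 3 → 7; 4 → 6 → 1; 5 → 5 → 4; 6 → 4 → 6; 7 → 7 → 5.
So πρ in one-line form is 2 0 3 7 1 4 6 5.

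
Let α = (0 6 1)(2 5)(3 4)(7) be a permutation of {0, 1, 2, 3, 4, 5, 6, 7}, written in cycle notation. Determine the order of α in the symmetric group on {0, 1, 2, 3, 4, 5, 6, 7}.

6

The cycle type of α is (3, 2, 2, 1).
The order is lcm(3, 2, 2) = 6.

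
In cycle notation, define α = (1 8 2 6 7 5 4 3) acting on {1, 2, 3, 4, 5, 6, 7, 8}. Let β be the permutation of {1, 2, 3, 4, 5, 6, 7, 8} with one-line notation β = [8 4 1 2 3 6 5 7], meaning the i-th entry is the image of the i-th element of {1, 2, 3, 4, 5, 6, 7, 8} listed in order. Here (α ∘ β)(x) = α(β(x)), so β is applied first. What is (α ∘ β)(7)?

4

(α ∘ β)(7) = α(β(7)). β(7) = 5, then α(5) = 4. So (α ∘ β)(7) = 4.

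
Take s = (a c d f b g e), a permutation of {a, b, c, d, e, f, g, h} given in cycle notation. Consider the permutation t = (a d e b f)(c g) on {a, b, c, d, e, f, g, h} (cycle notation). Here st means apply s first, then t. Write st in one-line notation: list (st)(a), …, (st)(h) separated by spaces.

For each element, apply s then t: a → c → g; b → g → c; c → d → e; d → f → a; e → a → d; f → b → f; g → e → b; h → h → h.
Collecting the images, st = [g c e a d f b h].

g c e a d f b h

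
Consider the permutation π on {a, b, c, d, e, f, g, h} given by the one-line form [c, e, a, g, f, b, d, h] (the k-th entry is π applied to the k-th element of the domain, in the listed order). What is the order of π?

6

Decomposing into disjoint cycles gives cycle lengths 3, 2, 2, 1.
The order of π is the least common multiple of its cycle lengths: lcm(3, 2, 2) = 6.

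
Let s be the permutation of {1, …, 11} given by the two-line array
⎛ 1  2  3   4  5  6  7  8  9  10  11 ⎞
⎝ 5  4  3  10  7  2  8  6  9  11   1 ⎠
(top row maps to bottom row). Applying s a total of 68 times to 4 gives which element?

Tracing 4 → 10 → … returns to 4 after 9 steps, so 4 lies in a 9-cycle (1 5 7 8 6 2 4 10 11).
On a 9-cycle, s^9 is the identity, so s^68 = s^5 there (68 ≡ 5 mod 9).
Advancing 5 steps from 4: 4 → 10 → 11 → 1 → 5 → 7.

7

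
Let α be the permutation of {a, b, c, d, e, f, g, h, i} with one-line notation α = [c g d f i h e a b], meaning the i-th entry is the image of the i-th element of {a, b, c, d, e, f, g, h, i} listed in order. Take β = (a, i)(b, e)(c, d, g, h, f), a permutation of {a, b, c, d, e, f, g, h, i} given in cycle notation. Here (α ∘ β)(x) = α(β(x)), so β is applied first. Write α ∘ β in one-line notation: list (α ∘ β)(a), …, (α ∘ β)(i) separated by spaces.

(α ∘ β)(x) = α(β(x)). Computing each image: α(β(a)) = α(i) = b, α(β(b)) = α(e) = i, α(β(c)) = α(d) = f, α(β(d)) = α(g) = e, α(β(e)) = α(b) = g, α(β(f)) = α(c) = d, α(β(g)) = α(h) = a, α(β(h)) = α(f) = h, α(β(i)) = α(a) = c.
Hence α ∘ β = [b i f e g d a h c].

b i f e g d a h c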